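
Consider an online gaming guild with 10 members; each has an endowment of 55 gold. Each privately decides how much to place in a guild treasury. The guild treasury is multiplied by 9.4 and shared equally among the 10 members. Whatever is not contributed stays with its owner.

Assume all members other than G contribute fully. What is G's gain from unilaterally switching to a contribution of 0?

3.30 gold

Switching from a contribution of 55 to 0 lets G keep an extra 55 gold, but lowers the guild treasury by 55, which costs G their own share of that drop: 9.4/10 × 55 = 51.70.
Net gain = 55 − 51.70 = 3.30. The private return per contributed unit (0.9400) is below 1, so free-riding is indeed the best response regardless of what the others do.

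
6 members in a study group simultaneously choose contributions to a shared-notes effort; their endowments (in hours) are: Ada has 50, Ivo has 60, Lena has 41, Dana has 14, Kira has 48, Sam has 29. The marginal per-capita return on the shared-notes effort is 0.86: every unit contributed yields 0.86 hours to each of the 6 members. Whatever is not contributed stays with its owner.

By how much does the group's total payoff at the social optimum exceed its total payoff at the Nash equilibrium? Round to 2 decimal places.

The private return per contributed unit is 0.86 < 1 for everyone, so the Nash equilibrium is zero contribution and the group total is Σ E_j = 50 + 60 + 41 + 14 + 48 + 29 = 242.
Each contributed unit returns 5.160 to the group, so the social optimum is full contribution by everyone: group total = 5.160 × 242 = 1248.72.
Efficiency loss = (5.160 − 1) × 242 = 1006.72.

1006.72 hours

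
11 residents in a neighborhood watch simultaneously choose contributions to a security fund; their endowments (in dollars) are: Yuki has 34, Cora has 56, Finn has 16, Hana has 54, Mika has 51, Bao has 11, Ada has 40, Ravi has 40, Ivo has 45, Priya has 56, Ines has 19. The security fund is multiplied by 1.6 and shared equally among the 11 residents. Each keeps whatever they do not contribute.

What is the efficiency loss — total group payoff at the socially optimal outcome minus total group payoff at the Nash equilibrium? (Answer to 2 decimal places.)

253.20 dollars

The private return per contributed unit is 1.6/11 = 0.1455 < 1 for every player regardless of endowment, so the Nash equilibrium is zero contribution and the group total is Σ E_j = 34 + 56 + 16 + 54 + 51 + 11 + 40 + 40 + 45 + 56 + 19 = 422.
Each contributed unit returns 1.600 to the group, so the social optimum is full contribution by everyone: group total = 1.600 × 422 = 675.20.
Efficiency loss = (1.600 − 1) × 422 = 253.20.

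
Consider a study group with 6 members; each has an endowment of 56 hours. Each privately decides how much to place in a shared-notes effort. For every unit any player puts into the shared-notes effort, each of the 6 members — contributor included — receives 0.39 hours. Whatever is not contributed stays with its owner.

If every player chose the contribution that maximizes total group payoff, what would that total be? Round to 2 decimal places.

Each contributed unit returns 2.340 to the group as a whole (0.39 to each of 6 players), which exceeds 1, so the social optimum is full contribution: group total = 2.340 × 336 = 786.24.

786.24 hours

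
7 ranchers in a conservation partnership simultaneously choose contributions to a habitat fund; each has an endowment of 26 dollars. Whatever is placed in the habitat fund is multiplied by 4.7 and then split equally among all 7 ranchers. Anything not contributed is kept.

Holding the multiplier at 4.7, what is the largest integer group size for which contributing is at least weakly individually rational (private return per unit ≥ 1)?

4

Private return per unit is 4.7/(group size), which is ≥ 1 whenever the group size is ≤ 4.7.
The largest such integer is 4.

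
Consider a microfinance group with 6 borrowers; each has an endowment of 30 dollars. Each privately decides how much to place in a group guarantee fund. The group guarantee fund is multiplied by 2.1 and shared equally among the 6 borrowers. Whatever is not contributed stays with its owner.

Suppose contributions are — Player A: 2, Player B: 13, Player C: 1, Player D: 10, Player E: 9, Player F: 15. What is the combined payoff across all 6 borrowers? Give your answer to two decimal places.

Total contributed: 2 + 13 + 1 + 10 + 9 + 15 = 50; total kept: 6 × 30 − 50 = 130.
The group guarantee fund pays out 2.1 × 50 = 105.00 in aggregate.
Group total = 130 + 105.00 = 235.00.

235.00 dollars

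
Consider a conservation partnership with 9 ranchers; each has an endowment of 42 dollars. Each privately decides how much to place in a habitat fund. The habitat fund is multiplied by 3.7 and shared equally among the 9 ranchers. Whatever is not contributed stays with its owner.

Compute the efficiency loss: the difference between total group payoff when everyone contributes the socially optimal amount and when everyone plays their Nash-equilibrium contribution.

1020.60 dollars

Each contributed unit returns 3.7/9 = 0.4111 to its contributor — below 1 — so contributing 0 is dominant for every player. At the Nash equilibrium everyone keeps their 42, and the group total is 9 × 42 = 378.
Each contributed unit returns 3.700 to the group as a whole (0.4111 to each of 9 players), which exceeds 1, so the social optimum is full contribution: group total = 3.700 × 378 = 1398.60.
Efficiency loss = 1398.60 − 378 = 1020.60.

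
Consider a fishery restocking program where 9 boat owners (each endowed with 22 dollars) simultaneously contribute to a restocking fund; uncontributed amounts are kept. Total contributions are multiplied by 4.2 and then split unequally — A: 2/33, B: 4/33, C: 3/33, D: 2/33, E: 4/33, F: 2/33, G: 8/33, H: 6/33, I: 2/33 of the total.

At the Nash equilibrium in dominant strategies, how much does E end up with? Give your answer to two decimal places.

Player j's private return per contributed unit is 4.2 × (j's share). Contributing is weakly dominant for j when that share is at least 1/4.2 = 0.2381, and contributing 0 is dominant otherwise.
The only share above 0.2381 is G's 8/33, contributing 22; the remaining 8 contribute 0. Total contributed: 22.
E keeps 22 and receives 4.2 × 22 × 4/33 = 11.20 from the restocking fund, for a payoff of 33.20.

33.20 dollars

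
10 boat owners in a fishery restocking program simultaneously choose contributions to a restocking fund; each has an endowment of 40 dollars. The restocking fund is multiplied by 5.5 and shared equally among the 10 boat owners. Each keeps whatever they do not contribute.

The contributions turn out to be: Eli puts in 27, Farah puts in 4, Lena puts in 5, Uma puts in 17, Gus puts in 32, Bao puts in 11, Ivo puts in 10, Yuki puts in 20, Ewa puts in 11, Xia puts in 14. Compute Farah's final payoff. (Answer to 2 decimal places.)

Total contributed: 27 + 4 + 5 + 17 + 32 + 11 + 10 + 20 + 11 + 14 = 151.
Each receives 5.5 × 151 / 10 = 83.05 from the restocking fund.
Farah keeps 40 − 4 = 36, so Farah's payoff is 36 + 83.05 = 119.05.

119.05 dollars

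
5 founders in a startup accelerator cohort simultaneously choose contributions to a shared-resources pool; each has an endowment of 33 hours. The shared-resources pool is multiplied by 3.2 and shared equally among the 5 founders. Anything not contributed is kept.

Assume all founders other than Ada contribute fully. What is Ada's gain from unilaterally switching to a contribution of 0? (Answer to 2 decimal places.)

11.88 hours

Switching from a contribution of 33 to 0 lets Ada keep an extra 33 hours, but lowers the shared-resources pool by 33, which costs Ada their own share of that drop: 3.2/5 × 33 = 21.12.
Net gain = 33 − 21.12 = 11.88. The private return per contributed unit (0.6400) is below 1, so free-riding is indeed the best response regardless of what the others do.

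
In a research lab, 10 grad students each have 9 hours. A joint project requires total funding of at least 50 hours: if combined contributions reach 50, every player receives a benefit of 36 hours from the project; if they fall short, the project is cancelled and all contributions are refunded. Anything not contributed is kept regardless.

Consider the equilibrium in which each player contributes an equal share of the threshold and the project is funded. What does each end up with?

40 hours

Equal share of the threshold: 50/10 = 5.
At this profile no one gains by cutting their contribution: any cut drops the total below 50, the project is cancelled, contributions are refunded, and the deviator ends with 9, which is less than 9 − 5 + 36 = 40. Contributing more than 5 just wastes the excess. So contributing exactly 5 is a best response.
Each player's payoff: 9 − 5 + 36 = 40.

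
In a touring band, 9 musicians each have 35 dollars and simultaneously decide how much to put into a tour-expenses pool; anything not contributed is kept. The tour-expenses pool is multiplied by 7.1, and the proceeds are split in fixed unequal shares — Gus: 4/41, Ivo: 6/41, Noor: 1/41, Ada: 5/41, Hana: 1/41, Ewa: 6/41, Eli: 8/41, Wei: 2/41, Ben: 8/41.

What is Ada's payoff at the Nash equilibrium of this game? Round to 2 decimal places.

156.22 dollars

For player j, contributing a unit is worthwhile iff 7.1 × (j's share) ≥ 1, i.e. iff j's share is at least 0.1408.
Ivo, Ewa, Eli and Ben are above the threshold, contributing 35 each; the remaining 5 contribute 0. Total contributed: 140.
Ada keeps 35 and receives 7.1 × 140 × 5/41 = 121.22 from the tour-expenses pool, for a payoff of 156.22.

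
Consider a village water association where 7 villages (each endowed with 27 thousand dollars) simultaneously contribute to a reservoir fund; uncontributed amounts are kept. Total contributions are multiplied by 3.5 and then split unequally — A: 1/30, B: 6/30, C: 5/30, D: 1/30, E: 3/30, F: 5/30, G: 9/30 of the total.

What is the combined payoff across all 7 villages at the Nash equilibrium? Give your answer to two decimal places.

Each unit j contributes comes back to j as 3.5 × (j's share), so j prefers to contribute only if that share exceeds 1/3.5 = 0.2857; otherwise keeping the unit dominates.
Only G (9/30) clears that bar, contributing 27; the remaining 6 contribute 0. Total contributed: 27.
The reservoir fund pays out 3.5 × 27 = 94.50 in total (split across the unequal shares, but the aggregate is all that matters for the group sum).
The 6 free-riders keep 27 each, adding 162. Group total = 162 + 94.50 = 256.50.

256.50 thousand dollars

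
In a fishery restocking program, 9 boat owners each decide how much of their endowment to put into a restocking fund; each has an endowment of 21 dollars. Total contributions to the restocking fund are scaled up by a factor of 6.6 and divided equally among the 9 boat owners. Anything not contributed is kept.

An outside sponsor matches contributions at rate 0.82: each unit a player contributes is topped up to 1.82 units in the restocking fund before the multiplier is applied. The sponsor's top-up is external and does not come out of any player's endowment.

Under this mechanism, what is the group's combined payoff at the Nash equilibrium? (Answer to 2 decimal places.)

2270.27 dollars

With the mechanism, a contributed unit returns 6.6 × 1.82 / 9 = 1.3347 per unit of net cost to the contributor — now above 1 — so contributing fully is weakly dominant for every player.
At the Nash equilibrium everyone contributes 21. Group total payoff = 6.6 × 1.82 × 189 = 2270.27.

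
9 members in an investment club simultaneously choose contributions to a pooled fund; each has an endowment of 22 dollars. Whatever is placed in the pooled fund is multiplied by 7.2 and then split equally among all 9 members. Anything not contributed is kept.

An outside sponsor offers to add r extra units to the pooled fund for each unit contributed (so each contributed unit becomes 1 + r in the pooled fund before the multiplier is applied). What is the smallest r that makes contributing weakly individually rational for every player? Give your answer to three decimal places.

With matching at rate r, one contributed unit becomes (1 + r) in the pooled fund and returns 7.2 × (1 + r) / 9 to the contributor.
Setting this equal to 1: 1 + r = 9/7.2 = 1.2500.
So the minimum matching rate is r = 1.2500 − 1 = 0.250.

0.250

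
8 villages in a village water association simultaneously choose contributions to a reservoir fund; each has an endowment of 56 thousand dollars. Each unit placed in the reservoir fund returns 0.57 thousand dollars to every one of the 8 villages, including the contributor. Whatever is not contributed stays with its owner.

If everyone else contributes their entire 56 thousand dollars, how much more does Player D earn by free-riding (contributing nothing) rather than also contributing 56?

24.08 thousand dollars

Switching from a contribution of 56 to 0 lets Player D keep an extra 56 thousand dollars, but lowers the reservoir fund by 56, which costs Player D their own share of that drop: 0.57 × 56 = 31.92.
Net gain = 56 − 31.92 = 24.08. The private return per contributed unit (0.57) is below 1, so free-riding is indeed the best response regardless of what the others do.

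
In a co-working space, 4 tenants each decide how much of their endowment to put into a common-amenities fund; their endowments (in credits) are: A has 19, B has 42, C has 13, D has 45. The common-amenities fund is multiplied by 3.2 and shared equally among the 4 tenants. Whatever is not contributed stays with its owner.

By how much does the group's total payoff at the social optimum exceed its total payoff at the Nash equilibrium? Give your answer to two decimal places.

The private return per contributed unit is 3.2/4 = 0.8000 < 1 for every player regardless of endowment, so the Nash equilibrium is zero contribution and the group total is Σ E_j = 19 + 42 + 13 + 45 = 119.
Each contributed unit returns 3.200 to the group, so the social optimum is full contribution by everyone: group total = 3.200 × 119 = 380.80.
Efficiency loss = (3.200 − 1) × 119 = 261.80.

261.80 credits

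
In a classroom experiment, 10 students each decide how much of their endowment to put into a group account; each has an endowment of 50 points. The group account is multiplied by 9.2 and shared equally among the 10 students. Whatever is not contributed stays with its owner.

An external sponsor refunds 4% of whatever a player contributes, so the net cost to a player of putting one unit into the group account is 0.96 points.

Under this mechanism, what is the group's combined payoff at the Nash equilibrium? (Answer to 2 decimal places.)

With the mechanism, a contributed unit returns (9.2/10) / 0.96 = 0.9583 per unit of net cost — still below 1 — so contributing 0 remains dominant for every player.
Everyone keeps their endowment and the group total is 10 × 50 = 500.

500.00 points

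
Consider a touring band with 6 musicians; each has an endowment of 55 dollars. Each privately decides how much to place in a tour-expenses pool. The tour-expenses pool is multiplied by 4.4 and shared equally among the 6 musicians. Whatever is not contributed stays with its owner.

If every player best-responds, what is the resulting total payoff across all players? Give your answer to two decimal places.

330.00 dollars

Each contributed unit returns 4.4/6 = 0.7333 to its contributor — below 1 — so contributing 0 is dominant for every player. At the Nash equilibrium everyone keeps their 55, and the group total is 6 × 55 = 330.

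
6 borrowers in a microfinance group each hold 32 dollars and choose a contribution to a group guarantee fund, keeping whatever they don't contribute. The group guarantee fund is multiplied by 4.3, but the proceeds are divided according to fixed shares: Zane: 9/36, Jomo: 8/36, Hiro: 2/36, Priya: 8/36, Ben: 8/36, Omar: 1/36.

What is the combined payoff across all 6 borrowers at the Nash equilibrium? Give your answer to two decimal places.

297.60 dollars

Player j's private return per contributed unit is 4.3 × (j's share). Contributing is weakly dominant for j when that share is at least 1/4.3 = 0.2326, and contributing 0 is dominant otherwise.
Zane alone (share 9/36) is above the threshold, contributing 32; the remaining 5 contribute 0. Total contributed: 32.
The group guarantee fund pays out 4.3 × 32 = 137.60 in total (split across the unequal shares, but the aggregate is all that matters for the group sum).
The 5 free-riders keep 32 each, adding 160. Group total = 160 + 137.60 = 297.60.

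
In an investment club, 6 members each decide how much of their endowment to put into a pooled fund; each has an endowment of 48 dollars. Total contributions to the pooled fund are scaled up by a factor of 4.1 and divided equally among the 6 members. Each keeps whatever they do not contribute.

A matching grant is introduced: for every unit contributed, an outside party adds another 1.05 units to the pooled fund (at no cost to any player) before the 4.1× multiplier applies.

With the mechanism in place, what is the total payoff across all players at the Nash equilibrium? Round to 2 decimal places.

2420.64 dollars

Under the mechanism each unit contributed yields 4.1 × 2.05 / 6 = 1.4008 back to its contributor per unit of net cost, which exceeds 1, making full contribution the dominant choice for everyone.
So the Nash equilibrium is full contribution by all 6; the group earns 4.1 × 2.05 × 288 = 2420.64.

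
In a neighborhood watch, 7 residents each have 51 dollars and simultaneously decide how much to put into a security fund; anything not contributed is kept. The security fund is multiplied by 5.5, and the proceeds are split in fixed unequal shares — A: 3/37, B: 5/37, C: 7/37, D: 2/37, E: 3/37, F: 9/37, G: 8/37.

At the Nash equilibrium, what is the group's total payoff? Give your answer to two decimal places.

A player with share s gets back 5.5·s per unit contributed, so full contribution is dominant for anyone with s > 1/5.5 = 0.1818 and zero contribution is dominant for anyone below.
The shares above 0.1818 belong to C, F and G, contributing 51 each; the remaining 4 contribute 0. Total contributed: 153.
The security fund pays out 5.5 × 153 = 841.50 in total (split across the unequal shares, but the aggregate is all that matters for the group sum).
The 4 free-riders keep 51 each, adding 204. Group total = 204 + 841.50 = 1045.50.

1045.50 dollars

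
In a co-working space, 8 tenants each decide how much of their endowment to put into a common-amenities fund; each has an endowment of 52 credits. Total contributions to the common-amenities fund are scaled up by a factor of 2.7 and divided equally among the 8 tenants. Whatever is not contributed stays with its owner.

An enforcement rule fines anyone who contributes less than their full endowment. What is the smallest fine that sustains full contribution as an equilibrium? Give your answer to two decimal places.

Given the others contribute fully, the best deviation is to contribute 0 (any partial contribution still incurs the fine and gives up units whose private return 0.3375 is below 1).
Deviating from 52 to 0 saves 52 credits but forfeits the deviator's share of the drop in the common-amenities fund: 2.7/8 × 52 = 17.55.
So the deviation gain is 52 − 17.55 = 34.45, and the fine must be at least 34.45 credits to wipe it out.

34.45 credits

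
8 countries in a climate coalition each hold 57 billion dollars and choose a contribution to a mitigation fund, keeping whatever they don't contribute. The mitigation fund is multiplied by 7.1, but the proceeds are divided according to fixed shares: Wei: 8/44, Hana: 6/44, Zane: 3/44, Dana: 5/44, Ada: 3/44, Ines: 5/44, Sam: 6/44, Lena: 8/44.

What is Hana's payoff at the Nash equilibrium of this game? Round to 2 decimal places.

167.37 billion dollars

For player j, contributing a unit is worthwhile iff 7.1 × (j's share) ≥ 1, i.e. iff j's share is at least 0.1408.
Wei and Lena clear that bar, contributing 57 each; the remaining 6 contribute 0. Total contributed: 114.
Hana keeps 57 and receives 7.1 × 114 × 6/44 = 110.37 from the mitigation fund, for a payoff of 167.37.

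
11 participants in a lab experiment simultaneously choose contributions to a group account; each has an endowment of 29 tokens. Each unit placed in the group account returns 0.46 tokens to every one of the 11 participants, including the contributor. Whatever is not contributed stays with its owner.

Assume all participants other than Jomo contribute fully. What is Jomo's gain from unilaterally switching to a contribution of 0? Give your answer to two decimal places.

Switching from a contribution of 29 to 0 lets Jomo keep an extra 29 tokens, but lowers the group account by 29, which costs Jomo their own share of that drop: 0.46 × 29 = 13.34.
Net gain = 29 − 13.34 = 15.66. The private return per contributed unit (0.46) is below 1, so free-riding is indeed the best response regardless of what the others do.

15.66 tokens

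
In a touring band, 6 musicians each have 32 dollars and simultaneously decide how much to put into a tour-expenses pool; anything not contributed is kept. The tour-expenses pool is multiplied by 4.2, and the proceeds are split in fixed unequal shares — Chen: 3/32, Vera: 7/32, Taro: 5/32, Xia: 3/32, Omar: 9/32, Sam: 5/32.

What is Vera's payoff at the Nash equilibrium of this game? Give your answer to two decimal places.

For player j, contributing a unit is worthwhile iff 4.2 × (j's share) ≥ 1, i.e. iff j's share is at least 0.2381.
Omar alone (share 9/32) is above the threshold, contributing 32; the remaining 5 contribute 0. Total contributed: 32.
Vera keeps 32 and receives 4.2 × 32 × 7/32 = 29.40 from the tour-expenses pool, for a payoff of 61.40.

61.40 dollars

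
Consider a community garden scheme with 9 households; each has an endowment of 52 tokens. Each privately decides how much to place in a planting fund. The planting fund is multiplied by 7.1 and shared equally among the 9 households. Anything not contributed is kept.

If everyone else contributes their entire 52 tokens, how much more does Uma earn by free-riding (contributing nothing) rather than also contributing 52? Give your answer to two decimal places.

10.98 tokens

Switching from a contribution of 52 to 0 lets Uma keep an extra 52 tokens, but lowers the planting fund by 52, which costs Uma their own share of that drop: 7.1/9 × 52 = 41.02.
Net gain = 52 − 41.02 = 10.98. The private return per contributed unit (0.7889) is below 1, so free-riding is indeed the best response regardless of what the others do.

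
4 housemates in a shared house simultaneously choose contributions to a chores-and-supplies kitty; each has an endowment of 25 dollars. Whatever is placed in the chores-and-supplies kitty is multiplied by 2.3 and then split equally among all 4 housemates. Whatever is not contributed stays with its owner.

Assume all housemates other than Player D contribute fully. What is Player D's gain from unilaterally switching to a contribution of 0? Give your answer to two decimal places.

Switching from a contribution of 25 to 0 lets Player D keep an extra 25 dollars, but lowers the chores-and-supplies kitty by 25, which costs Player D their own share of that drop: 2.3/4 × 25 = 14.37.
Net gain = 25 − 14.37 = 10.63. The private return per contributed unit (0.5750) is below 1, so free-riding is indeed the best response regardless of what the others do.

10.63 dollars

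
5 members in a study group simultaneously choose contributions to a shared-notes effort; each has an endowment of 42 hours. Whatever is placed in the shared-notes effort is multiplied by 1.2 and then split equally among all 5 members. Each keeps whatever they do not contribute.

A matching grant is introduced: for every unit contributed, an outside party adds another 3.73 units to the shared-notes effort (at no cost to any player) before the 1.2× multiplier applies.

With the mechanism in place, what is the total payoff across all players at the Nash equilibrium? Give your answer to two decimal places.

Under the mechanism each unit contributed yields 1.2 × 4.73 / 5 = 1.1352 back to its contributor per unit of net cost, which exceeds 1, making full contribution the dominant choice for everyone.
So the Nash equilibrium is full contribution by all 5; the group earns 1.2 × 4.73 × 210 = 1191.96.

1191.96 hours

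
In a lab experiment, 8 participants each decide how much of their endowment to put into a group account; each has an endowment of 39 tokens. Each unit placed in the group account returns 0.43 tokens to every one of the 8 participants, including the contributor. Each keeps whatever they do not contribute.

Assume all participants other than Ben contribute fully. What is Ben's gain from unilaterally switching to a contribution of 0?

Switching from a contribution of 39 to 0 lets Ben keep an extra 39 tokens, but lowers the group account by 39, which costs Ben their own share of that drop: 0.43 × 39 = 16.77.
Net gain = 39 − 16.77 = 22.23. The private return per contributed unit (0.43) is below 1, so free-riding is indeed the best response regardless of what the others do.

22.23 tokens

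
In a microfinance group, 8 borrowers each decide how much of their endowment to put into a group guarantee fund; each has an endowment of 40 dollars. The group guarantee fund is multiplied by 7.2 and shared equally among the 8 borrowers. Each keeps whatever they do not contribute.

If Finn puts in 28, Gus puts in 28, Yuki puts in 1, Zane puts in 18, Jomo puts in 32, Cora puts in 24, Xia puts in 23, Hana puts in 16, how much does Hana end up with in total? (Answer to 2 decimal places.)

Total contributed: 28 + 28 + 1 + 18 + 32 + 24 + 23 + 16 = 170.
Each receives 7.2 × 170 / 8 = 153.00 from the group guarantee fund.
Hana keeps 40 − 16 = 24, so Hana's payoff is 24 + 153.00 = 177.00.

177.00 dollars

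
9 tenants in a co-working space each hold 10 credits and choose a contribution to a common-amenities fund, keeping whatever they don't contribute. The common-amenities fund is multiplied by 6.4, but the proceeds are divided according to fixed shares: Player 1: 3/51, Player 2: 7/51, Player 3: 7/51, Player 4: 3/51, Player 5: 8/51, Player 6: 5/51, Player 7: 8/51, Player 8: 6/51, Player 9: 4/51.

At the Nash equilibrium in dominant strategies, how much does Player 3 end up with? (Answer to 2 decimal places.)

For player j, contributing a unit is worthwhile iff 6.4 × (j's share) ≥ 1, i.e. iff j's share is at least 0.1563.
Player 5 and Player 7 clear that bar, contributing 10 each; the remaining 7 contribute 0. Total contributed: 20.
Player 3 keeps 10 and receives 6.4 × 20 × 7/51 = 17.57 from the common-amenities fund, for a payoff of 27.57.

27.57 credits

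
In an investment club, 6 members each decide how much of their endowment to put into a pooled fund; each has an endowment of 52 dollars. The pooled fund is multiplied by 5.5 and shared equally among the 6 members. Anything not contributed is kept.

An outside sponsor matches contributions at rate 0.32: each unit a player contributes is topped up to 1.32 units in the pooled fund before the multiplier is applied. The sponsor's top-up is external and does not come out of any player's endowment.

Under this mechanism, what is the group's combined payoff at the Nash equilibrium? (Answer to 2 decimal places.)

2265.12 dollars

The effective private return per unit is now 5.5 × 1.32 / 6 = 1.2100 > 1, so every player's dominant strategy flips to full contribution.
So the Nash equilibrium is full contribution by all 6; the group earns 5.5 × 1.32 × 312 = 2265.12.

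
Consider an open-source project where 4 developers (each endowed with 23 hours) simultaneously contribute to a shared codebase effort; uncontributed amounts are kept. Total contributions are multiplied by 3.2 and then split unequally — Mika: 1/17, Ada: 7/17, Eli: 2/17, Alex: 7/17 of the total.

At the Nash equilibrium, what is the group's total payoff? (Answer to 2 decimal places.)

193.20 hours

For player j, contributing a unit is worthwhile iff 3.2 × (j's share) ≥ 1, i.e. iff j's share is at least 0.3125.
The shares above 0.3125 belong to Ada and Alex, contributing 23 each; the remaining 2 contribute 0. Total contributed: 46.
The shared codebase effort pays out 3.2 × 46 = 147.20 in total (split across the unequal shares, but the aggregate is all that matters for the group sum).
The 2 free-riders keep 23 each, adding 46. Group total = 46 + 147.20 = 193.20.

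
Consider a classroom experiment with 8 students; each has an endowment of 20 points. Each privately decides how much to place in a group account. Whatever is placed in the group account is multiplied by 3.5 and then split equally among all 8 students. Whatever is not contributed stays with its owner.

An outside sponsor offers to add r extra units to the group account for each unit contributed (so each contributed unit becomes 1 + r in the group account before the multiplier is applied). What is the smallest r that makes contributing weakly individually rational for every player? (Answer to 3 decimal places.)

With matching at rate r, one contributed unit becomes (1 + r) in the group account and returns 3.5 × (1 + r) / 8 to the contributor.
Setting this equal to 1: 1 + r = 8/3.5 = 2.2857.
So the minimum matching rate is r = 2.2857 − 1 = 1.286.

1.286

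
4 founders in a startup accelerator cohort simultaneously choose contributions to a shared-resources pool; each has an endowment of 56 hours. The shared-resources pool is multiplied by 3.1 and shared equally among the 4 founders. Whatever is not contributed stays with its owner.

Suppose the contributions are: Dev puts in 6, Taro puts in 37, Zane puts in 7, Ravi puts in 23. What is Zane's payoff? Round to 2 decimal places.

Total contributed: 6 + 37 + 7 + 23 = 73.
Each receives 3.1 × 73 / 4 = 56.58 from the shared-resources pool.
Zane keeps 56 − 7 = 49, so Zane's payoff is 49 + 56.58 = 105.58.

105.58 hours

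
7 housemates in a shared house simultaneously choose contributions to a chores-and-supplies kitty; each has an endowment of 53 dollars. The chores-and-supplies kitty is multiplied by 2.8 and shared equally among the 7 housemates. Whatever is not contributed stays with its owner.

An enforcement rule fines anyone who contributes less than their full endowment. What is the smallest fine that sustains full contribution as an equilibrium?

31.80 dollars

Given the others contribute fully, the best deviation is to contribute 0 (any partial contribution still incurs the fine and gives up units whose private return 0.4000 is below 1).
Deviating from 53 to 0 saves 53 dollars but forfeits the deviator's share of the drop in the chores-and-supplies kitty: 2.8/7 × 53 = 21.20.
So the deviation gain is 53 − 21.20 = 31.80, and the fine must be at least 31.80 dollars to wipe it out.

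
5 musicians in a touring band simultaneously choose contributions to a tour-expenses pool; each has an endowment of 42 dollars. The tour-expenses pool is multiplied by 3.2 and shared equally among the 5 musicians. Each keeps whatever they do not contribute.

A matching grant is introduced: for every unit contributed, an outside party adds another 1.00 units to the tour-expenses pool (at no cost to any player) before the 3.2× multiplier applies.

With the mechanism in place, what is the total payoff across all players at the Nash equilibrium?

With the mechanism, a contributed unit returns 3.2 × 2.00 / 5 = 1.2800 per unit of net cost to the contributor — now above 1 — so contributing fully is weakly dominant for every player.
So the Nash equilibrium is full contribution by all 5; the group earns 3.2 × 2.00 × 210 = 1344.00.

1344.00 dollars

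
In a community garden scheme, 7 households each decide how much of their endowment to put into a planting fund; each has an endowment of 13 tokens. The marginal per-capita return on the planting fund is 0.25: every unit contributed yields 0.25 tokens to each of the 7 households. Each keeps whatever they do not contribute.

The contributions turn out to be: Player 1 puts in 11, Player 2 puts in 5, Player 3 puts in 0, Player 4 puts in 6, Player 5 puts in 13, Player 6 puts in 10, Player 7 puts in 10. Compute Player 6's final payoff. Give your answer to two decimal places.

Total contributed: 11 + 5 + 0 + 6 + 13 + 10 + 10 = 55.
Each receives 0.25 × 55 = 13.75 from the planting fund.
Player 6 keeps 13 − 10 = 3, so Player 6's payoff is 3 + 13.75 = 16.75.

16.75 tokens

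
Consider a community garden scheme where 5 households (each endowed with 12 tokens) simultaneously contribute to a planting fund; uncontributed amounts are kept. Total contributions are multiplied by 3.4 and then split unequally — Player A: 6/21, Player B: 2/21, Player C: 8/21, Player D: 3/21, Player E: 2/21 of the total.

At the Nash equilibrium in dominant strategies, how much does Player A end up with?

Each unit j contributes comes back to j as 3.4 × (j's share), so j prefers to contribute only if that share exceeds 1/3.4 = 0.2941; otherwise keeping the unit dominates.
The only share above 0.2941 is Player C's 8/21, contributing 12; the remaining 4 contribute 0. Total contributed: 12.
Player A keeps 12 and receives 3.4 × 12 × 6/21 = 11.66 from the planting fund, for a payoff of 23.66.

23.66 tokens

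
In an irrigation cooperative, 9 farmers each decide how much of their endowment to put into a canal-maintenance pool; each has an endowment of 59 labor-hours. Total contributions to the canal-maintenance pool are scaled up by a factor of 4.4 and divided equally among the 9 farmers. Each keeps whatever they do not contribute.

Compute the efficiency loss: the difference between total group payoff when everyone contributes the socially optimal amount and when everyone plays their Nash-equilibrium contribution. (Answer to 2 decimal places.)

Each contributed unit returns 4.4/9 = 0.4889 to its contributor — below 1 — so contributing 0 is dominant for every player. At the Nash equilibrium everyone keeps their 59, and the group total is 9 × 59 = 531.
Each contributed unit returns 4.400 to the group as a whole (0.4889 to each of 9 players), which exceeds 1, so the social optimum is full contribution: group total = 4.400 × 531 = 2336.40.
Efficiency loss = 2336.40 − 531 = 1805.40.

1805.40 labor-hours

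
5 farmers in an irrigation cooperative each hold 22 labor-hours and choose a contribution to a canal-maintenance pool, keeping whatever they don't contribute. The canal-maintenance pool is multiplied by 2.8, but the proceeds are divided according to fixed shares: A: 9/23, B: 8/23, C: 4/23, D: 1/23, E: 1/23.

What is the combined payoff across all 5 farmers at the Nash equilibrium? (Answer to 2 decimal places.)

A player with share s gets back 2.8·s per unit contributed, so full contribution is dominant for anyone with s > 1/2.8 = 0.3571 and zero contribution is dominant for anyone below.
Only A (9/23) clears that bar, contributing 22; the remaining 4 contribute 0. Total contributed: 22.
The canal-maintenance pool pays out 2.8 × 22 = 61.60 in total (split across the unequal shares, but the aggregate is all that matters for the group sum).
The 4 free-riders keep 22 each, adding 88. Group total = 88 + 61.60 = 149.60.

149.60 labor-hours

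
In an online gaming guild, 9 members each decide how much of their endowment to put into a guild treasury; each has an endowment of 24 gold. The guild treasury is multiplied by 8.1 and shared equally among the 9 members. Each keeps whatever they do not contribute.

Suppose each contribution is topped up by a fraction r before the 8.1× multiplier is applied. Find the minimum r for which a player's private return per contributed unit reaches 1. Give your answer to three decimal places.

With matching at rate r, one contributed unit becomes (1 + r) in the guild treasury and returns 8.1 × (1 + r) / 9 to the contributor.
Setting this equal to 1: 1 + r = 9/8.1 = 1.1111.
So the minimum matching rate is r = 1.1111 − 1 = 0.111.

0.111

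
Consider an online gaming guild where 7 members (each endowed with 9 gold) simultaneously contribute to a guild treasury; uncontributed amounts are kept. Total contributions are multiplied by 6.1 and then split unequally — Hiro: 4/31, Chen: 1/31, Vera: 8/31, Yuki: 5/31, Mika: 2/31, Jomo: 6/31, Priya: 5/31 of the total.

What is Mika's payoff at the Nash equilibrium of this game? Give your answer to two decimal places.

Each unit j contributes comes back to j as 6.1 × (j's share), so j prefers to contribute only if that share exceeds 1/6.1 = 0.1639; otherwise keeping the unit dominates.
The shares above 0.1639 belong to Vera and Jomo, contributing 9 each; the remaining 5 contribute 0. Total contributed: 18.
Mika keeps 9 and receives 6.1 × 18 × 2/31 = 7.08 from the guild treasury, for a payoff of 16.08.

16.08 gold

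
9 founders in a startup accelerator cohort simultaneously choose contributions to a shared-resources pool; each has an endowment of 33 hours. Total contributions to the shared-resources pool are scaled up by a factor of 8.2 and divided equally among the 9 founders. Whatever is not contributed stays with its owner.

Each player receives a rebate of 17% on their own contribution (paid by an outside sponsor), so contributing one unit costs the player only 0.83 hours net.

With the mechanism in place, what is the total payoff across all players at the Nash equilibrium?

2485.89 hours

Under the mechanism each unit contributed yields (8.2/9) / 0.83 = 1.0977 back to its contributor per unit of net cost, which exceeds 1, making full contribution the dominant choice for everyone.
So the Nash equilibrium is full contribution by all 9; the group earns 9 × (33 × 0.17 + 8.2 × 33) = 2485.89.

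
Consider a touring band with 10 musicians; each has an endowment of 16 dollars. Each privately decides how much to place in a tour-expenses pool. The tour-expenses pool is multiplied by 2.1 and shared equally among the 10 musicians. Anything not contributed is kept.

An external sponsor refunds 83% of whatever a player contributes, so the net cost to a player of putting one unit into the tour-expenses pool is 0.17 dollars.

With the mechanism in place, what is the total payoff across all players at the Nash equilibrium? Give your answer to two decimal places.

468.80 dollars

The effective private return per unit is now (2.1/10) / 0.17 = 1.2353 > 1, so every player's dominant strategy flips to full contribution.
At the Nash equilibrium everyone contributes 16. Group total payoff = 10 × (16 × 0.83 + 2.1 × 16) = 468.80.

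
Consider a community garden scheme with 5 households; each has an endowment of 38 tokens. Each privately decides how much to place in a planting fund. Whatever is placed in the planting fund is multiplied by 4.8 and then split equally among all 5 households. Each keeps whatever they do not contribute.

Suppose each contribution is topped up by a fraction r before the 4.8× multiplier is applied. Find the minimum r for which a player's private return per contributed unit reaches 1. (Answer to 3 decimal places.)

0.042

With matching at rate r, one contributed unit becomes (1 + r) in the planting fund and returns 4.8 × (1 + r) / 5 to the contributor.
Setting this equal to 1: 1 + r = 5/4.8 = 1.0417.
So the minimum matching rate is r = 1.0417 − 1 = 0.042.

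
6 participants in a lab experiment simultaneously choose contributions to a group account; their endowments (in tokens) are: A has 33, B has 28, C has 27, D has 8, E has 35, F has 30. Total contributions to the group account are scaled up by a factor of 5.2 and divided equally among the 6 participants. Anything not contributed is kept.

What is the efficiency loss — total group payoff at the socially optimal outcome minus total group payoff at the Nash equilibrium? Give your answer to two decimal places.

676.20 tokens

The private return per contributed unit is 5.2/6 = 0.8667 < 1 for every player regardless of endowment, so the Nash equilibrium is zero contribution and the group total is Σ E_j = 33 + 28 + 27 + 8 + 35 + 30 = 161.
Each contributed unit returns 5.200 to the group, so the social optimum is full contribution by everyone: group total = 5.200 × 161 = 837.20.
Efficiency loss = (5.200 − 1) × 161 = 676.20.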